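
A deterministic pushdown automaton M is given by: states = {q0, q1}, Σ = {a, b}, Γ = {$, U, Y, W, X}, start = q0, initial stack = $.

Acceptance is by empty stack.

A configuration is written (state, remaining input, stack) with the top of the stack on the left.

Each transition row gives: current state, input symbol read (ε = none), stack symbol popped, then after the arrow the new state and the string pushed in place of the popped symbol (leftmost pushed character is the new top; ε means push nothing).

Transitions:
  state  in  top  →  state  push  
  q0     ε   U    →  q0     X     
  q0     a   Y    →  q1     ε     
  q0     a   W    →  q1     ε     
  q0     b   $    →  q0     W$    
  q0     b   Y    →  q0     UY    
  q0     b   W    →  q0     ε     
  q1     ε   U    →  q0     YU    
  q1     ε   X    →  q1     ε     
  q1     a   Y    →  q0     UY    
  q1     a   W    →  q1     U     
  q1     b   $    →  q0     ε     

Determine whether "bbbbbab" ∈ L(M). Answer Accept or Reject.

Accept

(q0, bbbbbab, $) ⊢ (q0, bbbbab, W$) ⊢ (q0, bbbab, $) ⊢ (q0, bbab, W$) ⊢ (q0, bab, $) ⊢ (q0, ab, W$) ⊢ (q1, b, $) ⊢ (q0, ε, ε)
All input consumed and the stack is empty.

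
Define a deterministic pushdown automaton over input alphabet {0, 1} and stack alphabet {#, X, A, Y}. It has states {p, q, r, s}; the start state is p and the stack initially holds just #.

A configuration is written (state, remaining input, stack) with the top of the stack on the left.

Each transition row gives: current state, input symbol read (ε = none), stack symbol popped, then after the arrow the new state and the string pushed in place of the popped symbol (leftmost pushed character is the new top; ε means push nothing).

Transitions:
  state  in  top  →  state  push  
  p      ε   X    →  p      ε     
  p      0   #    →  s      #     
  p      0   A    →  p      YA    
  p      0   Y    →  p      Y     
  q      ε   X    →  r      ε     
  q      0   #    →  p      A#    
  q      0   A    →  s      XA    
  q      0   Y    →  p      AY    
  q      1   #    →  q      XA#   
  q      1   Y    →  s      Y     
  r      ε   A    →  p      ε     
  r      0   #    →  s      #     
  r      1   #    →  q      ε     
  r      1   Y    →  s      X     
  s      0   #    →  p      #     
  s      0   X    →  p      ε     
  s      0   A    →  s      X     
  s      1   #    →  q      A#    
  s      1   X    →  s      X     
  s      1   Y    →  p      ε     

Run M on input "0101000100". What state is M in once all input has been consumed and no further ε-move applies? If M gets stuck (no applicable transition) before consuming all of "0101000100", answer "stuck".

(p, 0101000100, #) ⊢ (s, 101000100, #) ⊢ (q, 01000100, A#) ⊢ (s, 1000100, XA#) ⊢ (s, 000100, XA#) ⊢ (p, 00100, A#) ⊢ (p, 0100, YA#) ⊢ (p, 100, YA#)
No transition for (p, 1, top Y); M blocks with input 100 remaining.

stuck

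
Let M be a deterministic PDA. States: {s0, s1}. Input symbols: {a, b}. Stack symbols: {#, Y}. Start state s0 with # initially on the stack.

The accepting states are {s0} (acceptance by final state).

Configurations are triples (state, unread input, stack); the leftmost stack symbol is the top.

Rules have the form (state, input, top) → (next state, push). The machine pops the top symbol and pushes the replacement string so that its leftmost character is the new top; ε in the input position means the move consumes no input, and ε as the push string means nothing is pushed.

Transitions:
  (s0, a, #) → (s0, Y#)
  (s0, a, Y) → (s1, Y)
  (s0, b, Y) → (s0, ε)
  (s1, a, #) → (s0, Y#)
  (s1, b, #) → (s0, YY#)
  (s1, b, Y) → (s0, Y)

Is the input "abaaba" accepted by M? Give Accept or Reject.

Reject

(s0, abaaba, #) ⊢ (s0, baaba, Y#) ⊢ (s0, aaba, #) ⊢ (s0, aba, Y#) ⊢ (s1, ba, Y#) ⊢ (s0, a, Y#) ⊢ (s1, ε, Y#)
All input consumed; state s1 ∉ F and no further ε-move applies.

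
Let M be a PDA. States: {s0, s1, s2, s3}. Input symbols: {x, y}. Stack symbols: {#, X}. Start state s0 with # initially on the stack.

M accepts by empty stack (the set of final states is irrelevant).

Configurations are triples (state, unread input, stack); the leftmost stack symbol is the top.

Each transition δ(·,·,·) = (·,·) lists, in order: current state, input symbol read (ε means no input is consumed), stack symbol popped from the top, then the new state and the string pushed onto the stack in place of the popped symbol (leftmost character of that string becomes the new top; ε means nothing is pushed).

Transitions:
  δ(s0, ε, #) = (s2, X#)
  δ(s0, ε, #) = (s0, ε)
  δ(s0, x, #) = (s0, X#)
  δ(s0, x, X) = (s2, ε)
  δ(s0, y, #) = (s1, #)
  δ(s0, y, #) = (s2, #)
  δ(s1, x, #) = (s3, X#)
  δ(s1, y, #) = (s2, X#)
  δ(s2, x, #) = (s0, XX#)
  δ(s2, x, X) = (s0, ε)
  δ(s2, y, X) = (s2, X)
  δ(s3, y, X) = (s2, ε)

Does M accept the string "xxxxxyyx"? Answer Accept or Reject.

Accept

One accepting computation: (s0, xxxxxyyx, #) ⊢ (s0, xxxxyyx, X#) ⊢ (s2, xxxyyx, #) ⊢ (s0, xxyyx, XX#) ⊢ (s2, xyyx, X#) ⊢ (s0, yyx, #) ⊢ (s1, yx, #) ⊢ (s2, x, X#) ⊢ (s0, ε, #) ⊢ (s0, ε, ε)
All input consumed and the stack is empty.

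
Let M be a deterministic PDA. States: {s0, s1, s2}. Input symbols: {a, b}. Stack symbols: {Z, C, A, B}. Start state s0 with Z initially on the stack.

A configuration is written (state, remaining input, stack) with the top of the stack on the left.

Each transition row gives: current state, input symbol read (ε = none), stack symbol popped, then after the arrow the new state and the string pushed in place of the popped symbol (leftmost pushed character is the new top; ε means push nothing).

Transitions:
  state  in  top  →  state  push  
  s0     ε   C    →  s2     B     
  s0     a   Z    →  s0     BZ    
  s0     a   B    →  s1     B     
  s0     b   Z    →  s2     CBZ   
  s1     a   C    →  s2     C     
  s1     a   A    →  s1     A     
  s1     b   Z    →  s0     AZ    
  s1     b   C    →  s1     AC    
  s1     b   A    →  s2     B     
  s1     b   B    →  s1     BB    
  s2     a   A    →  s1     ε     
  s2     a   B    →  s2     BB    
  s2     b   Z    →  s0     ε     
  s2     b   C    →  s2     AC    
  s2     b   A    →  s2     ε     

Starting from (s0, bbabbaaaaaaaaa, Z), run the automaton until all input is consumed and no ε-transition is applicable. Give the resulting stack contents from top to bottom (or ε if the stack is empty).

BBBBBBBBBBCBZ

(s0, bbabbaaaaaaaaa, Z)
  read b, top Z: go to s2, push CBZ → (s2, babbaaaaaaaaa, CBZ)
  read b, top C: go to s2, push AC → (s2, abbaaaaaaaaa, ACBZ)
  read a, top A: go to s1, push ε → (s1, bbaaaaaaaaa, CBZ)
  read b, top C: go to s1, push AC → (s1, baaaaaaaaa, ACBZ)
  read b, top A: go to s2, push B → (s2, aaaaaaaaa, BCBZ)
  read a, top B: go to s2, push BB → (s2, aaaaaaaa, BBCBZ)
  read a, top B: go to s2, push BB → (s2, aaaaaaa, BBBCBZ)
  read a, top B: go to s2, push BB → (s2, aaaaaa, BBBBCBZ)
  read a, top B: go to s2, push BB → (s2, aaaaa, BBBBBCBZ)
  read a, top B: go to s2, push BB → (s2, aaaa, BBBBBBCBZ)
  read a, top B: go to s2, push BB → (s2, aaa, BBBBBBBCBZ)
  read a, top B: go to s2, push BB → (s2, aa, BBBBBBBBCBZ)
  read a, top B: go to s2, push BB → (s2, a, BBBBBBBBBCBZ)
  read a, top B: go to s2, push BB → (s2, ε, BBBBBBBBBBCBZ)
All input consumed in state s2 with stack BBBBBBBBBBCBZ.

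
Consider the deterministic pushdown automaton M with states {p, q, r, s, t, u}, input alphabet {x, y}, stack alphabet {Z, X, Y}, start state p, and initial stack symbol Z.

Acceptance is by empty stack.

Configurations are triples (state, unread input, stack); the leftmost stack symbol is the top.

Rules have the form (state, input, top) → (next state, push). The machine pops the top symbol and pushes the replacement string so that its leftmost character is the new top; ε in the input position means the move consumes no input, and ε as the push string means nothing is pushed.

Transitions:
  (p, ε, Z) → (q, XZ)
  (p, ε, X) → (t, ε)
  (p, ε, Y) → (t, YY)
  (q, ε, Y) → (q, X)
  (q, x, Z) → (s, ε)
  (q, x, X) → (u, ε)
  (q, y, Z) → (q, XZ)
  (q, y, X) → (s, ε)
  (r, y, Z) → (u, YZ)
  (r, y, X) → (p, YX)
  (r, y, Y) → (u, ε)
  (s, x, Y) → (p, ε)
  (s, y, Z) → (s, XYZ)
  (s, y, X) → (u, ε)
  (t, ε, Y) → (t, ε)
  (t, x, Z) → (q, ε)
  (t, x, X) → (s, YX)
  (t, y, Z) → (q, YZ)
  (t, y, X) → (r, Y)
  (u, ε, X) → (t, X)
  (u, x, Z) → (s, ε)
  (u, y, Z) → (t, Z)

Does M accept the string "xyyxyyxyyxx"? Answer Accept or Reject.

Accept

(p, xyyxyyxyyxx, Z)
  ε-move, top Z: go to q, push XZ → (q, xyyxyyxyyxx, XZ)
  read x, top X: go to u, push ε → (u, yyxyyxyyxx, Z)
  read y, top Z: go to t, push Z → (t, yxyyxyyxx, Z)
  read y, top Z: go to q, push YZ → (q, xyyxyyxx, YZ)
  ε-move, top Y: go to q, push X → (q, xyyxyyxx, XZ)
  read x, top X: go to u, push ε → (u, yyxyyxx, Z)
  read y, top Z: go to t, push Z → (t, yxyyxx, Z)
  read y, top Z: go to q, push YZ → (q, xyyxx, YZ)
  ε-move, top Y: go to q, push X → (q, xyyxx, XZ)
  read x, top X: go to u, push ε → (u, yyxx, Z)
  read y, top Z: go to t, push Z → (t, yxx, Z)
  read y, top Z: go to q, push YZ → (q, xx, YZ)
  ε-move, top Y: go to q, push X → (q, xx, XZ)
  read x, top X: go to u, push ε → (u, x, Z)
  read x, top Z: go to s, push ε → (s, ε, ε)
All input consumed and the stack is empty.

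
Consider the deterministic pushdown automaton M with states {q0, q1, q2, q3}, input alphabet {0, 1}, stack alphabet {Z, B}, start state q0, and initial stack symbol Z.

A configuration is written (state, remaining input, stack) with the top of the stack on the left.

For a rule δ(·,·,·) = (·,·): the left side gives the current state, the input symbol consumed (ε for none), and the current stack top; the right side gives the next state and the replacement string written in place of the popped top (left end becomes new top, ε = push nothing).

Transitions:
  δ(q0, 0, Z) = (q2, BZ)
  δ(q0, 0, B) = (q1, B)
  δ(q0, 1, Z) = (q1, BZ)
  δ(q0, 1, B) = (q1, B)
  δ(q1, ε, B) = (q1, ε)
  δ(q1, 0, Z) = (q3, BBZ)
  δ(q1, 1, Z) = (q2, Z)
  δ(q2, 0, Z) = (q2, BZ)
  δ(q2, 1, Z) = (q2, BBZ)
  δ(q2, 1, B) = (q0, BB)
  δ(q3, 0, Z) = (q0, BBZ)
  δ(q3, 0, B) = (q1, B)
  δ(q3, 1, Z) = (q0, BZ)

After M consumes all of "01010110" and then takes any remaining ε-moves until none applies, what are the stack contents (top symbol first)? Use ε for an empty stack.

BBZ

(q0, 01010110, Z)
  read 0, top Z: go to q2, push BZ → (q2, 1010110, BZ)
  read 1, top B: go to q0, push BB → (q0, 010110, BBZ)
  read 0, top B: go to q1, push B → (q1, 10110, BBZ)
  ε-move, top B: go to q1, push ε → (q1, 10110, BZ)
  ε-move, top B: go to q1, push ε → (q1, 10110, Z)
  read 1, top Z: go to q2, push Z → (q2, 0110, Z)
  read 0, top Z: go to q2, push BZ → (q2, 110, BZ)
  read 1, top B: go to q0, push BB → (q0, 10, BBZ)
  read 1, top B: go to q1, push B → (q1, 0, BBZ)
  ε-move, top B: go to q1, push ε → (q1, 0, BZ)
  ε-move, top B: go to q1, push ε → (q1, 0, Z)
  read 0, top Z: go to q3, push BBZ → (q3, ε, BBZ)
All input consumed in state q3 with stack BBZ.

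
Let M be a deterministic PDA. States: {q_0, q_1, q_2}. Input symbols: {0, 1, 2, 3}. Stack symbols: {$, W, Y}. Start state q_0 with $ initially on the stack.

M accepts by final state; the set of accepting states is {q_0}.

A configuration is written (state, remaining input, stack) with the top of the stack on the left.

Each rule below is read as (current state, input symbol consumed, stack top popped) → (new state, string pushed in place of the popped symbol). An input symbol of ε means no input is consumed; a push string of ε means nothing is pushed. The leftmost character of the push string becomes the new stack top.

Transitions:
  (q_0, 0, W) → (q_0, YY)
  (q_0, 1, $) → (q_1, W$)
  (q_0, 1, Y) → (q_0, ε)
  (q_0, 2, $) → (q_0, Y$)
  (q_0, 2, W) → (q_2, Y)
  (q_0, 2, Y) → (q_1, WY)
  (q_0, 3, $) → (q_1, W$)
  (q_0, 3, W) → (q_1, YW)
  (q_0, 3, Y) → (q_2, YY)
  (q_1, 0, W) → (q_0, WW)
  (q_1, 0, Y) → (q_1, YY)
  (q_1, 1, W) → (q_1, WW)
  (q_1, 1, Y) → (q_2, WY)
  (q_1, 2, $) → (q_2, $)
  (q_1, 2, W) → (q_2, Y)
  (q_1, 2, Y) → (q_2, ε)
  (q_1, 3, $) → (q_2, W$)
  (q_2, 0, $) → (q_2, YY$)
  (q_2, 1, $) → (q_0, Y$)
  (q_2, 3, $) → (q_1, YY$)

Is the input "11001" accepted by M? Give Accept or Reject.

(q_0, 11001, $)
  read 1, top $: go to q_1, push W$ → (q_1, 1001, W$)
  read 1, top W: go to q_1, push WW → (q_1, 001, WW$)
  read 0, top W: go to q_0, push WW → (q_0, 01, WWW$)
  read 0, top W: go to q_0, push YY → (q_0, 1, YYWW$)
  read 1, top Y: go to q_0, push ε → (q_0, ε, YWW$)
All input consumed; state q_0 ∈ F.

Accept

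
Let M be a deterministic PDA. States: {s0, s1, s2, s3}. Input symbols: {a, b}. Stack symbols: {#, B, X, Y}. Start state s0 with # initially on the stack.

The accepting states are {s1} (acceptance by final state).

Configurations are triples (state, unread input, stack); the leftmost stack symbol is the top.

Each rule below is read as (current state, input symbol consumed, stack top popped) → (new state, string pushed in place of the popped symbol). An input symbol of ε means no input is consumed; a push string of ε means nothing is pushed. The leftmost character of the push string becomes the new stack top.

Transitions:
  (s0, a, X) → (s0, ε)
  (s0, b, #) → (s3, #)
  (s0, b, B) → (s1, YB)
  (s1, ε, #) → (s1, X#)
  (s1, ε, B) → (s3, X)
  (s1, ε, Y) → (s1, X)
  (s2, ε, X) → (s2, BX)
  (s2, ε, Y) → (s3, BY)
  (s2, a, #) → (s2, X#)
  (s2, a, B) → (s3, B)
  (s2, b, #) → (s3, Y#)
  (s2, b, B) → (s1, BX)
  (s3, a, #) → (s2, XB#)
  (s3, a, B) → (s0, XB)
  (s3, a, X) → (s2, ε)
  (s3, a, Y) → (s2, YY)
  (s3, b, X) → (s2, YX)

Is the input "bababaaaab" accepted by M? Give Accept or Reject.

Accept

(s0, bababaaaab, #)
  read b, top #: go to s3, push # → (s3, ababaaaab, #)
  read a, top #: go to s2, push XB# → (s2, babaaaab, XB#)
  ε-move, top X: go to s2, push BX → (s2, babaaaab, BXB#)
  read b, top B: go to s1, push BX → (s1, abaaaab, BXXB#)
  ε-move, top B: go to s3, push X → (s3, abaaaab, XXXB#)
  read a, top X: go to s2, push ε → (s2, baaaab, XXB#)
  ε-move, top X: go to s2, push BX → (s2, baaaab, BXXB#)
  read b, top B: go to s1, push BX → (s1, aaaab, BXXXB#)
  ε-move, top B: go to s3, push X → (s3, aaaab, XXXXB#)
  read a, top X: go to s2, push ε → (s2, aaab, XXXB#)
  ε-move, top X: go to s2, push BX → (s2, aaab, BXXXB#)
  read a, top B: go to s3, push B → (s3, aab, BXXXB#)
  read a, top B: go to s0, push XB → (s0, ab, XBXXXB#)
  read a, top X: go to s0, push ε → (s0, b, BXXXB#)
  read b, top B: go to s1, push YB → (s1, ε, YBXXXB#)
All input consumed; state s1 ∈ F.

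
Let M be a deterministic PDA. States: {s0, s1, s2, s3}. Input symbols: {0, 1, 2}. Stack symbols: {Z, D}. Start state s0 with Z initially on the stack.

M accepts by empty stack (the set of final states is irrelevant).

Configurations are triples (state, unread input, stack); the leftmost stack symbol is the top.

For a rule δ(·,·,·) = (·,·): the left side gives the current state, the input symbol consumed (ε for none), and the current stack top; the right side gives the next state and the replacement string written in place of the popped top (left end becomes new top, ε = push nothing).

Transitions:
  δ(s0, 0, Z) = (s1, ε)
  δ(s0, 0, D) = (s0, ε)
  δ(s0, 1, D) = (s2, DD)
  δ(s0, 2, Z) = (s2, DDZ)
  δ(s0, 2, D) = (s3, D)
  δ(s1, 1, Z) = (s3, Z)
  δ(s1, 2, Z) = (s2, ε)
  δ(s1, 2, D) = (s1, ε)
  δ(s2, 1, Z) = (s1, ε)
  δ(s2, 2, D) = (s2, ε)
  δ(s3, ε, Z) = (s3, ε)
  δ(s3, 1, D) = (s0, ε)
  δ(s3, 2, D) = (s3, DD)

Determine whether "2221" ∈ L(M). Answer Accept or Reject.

(s0, 2221, Z)
  read 2, top Z: go to s2, push DDZ → (s2, 221, DDZ)
  read 2, top D: go to s2, push ε → (s2, 21, DZ)
  read 2, top D: go to s2, push ε → (s2, 1, Z)
  read 1, top Z: go to s1, push ε → (s1, ε, ε)
All input consumed and the stack is empty.

Accept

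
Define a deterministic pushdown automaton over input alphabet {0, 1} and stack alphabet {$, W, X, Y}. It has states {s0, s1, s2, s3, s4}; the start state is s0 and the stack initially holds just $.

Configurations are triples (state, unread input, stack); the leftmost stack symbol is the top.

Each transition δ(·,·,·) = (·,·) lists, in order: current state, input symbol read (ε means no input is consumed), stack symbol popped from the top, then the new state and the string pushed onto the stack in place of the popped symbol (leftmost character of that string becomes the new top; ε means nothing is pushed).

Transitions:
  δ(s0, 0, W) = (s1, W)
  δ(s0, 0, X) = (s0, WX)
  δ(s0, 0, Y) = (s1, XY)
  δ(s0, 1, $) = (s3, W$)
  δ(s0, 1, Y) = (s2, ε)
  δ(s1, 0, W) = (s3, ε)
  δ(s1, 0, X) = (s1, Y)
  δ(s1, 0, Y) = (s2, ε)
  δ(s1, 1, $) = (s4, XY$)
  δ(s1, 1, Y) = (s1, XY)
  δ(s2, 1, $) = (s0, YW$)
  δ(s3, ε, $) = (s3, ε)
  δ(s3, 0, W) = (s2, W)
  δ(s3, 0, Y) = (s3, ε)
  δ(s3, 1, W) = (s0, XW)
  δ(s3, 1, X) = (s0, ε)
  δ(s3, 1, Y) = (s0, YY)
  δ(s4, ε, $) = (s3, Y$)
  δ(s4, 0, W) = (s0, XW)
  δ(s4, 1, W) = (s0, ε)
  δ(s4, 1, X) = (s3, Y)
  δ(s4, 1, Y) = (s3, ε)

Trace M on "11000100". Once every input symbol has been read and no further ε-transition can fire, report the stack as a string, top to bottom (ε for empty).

ε

(s0, 11000100, $)
  read 1, top $: go to s3, push W$ → (s3, 1000100, W$)
  read 1, top W: go to s0, push XW → (s0, 000100, XW$)
  read 0, top X: go to s0, push WX → (s0, 00100, WXW$)
  read 0, top W: go to s1, push W → (s1, 0100, WXW$)
  read 0, top W: go to s3, push ε → (s3, 100, XW$)
  read 1, top X: go to s0, push ε → (s0, 00, W$)
  read 0, top W: go to s1, push W → (s1, 0, W$)
  read 0, top W: go to s3, push ε → (s3, ε, $)
  ε-move, top $: go to s3, push ε → (s3, ε, ε)
All input consumed in state s3 with stack ε.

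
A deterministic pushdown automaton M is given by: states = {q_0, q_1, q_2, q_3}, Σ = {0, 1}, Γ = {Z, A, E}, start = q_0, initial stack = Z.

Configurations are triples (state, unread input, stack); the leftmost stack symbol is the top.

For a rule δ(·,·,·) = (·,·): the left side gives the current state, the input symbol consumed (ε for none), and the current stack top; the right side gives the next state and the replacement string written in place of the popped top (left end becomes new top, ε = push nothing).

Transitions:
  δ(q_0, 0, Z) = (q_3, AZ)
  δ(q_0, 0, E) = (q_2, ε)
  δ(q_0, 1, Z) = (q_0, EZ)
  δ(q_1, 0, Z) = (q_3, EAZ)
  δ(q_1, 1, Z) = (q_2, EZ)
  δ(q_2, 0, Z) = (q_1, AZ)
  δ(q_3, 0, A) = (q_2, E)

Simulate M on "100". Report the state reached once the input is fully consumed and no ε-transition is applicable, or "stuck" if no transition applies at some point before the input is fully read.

q_1

(q_0, 100, Z)
  read 1, top Z: go to q_0, push EZ → (q_0, 00, EZ)
  read 0, top E: go to q_2, push ε → (q_2, 0, Z)
  read 0, top Z: go to q_1, push AZ → (q_1, ε, AZ)
All input consumed; M is in state q_1.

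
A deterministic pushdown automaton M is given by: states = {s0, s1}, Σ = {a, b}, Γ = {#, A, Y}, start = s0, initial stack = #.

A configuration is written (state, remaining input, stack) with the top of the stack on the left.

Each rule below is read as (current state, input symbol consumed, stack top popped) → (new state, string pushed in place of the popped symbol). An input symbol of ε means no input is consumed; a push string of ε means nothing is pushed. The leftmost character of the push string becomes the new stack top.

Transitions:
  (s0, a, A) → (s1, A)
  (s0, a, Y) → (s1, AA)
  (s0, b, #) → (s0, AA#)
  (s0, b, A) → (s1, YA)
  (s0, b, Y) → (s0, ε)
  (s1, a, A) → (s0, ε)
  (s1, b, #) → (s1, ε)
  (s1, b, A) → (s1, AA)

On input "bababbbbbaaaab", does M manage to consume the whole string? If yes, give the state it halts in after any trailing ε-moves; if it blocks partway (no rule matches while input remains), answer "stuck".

(s0, bababbbbbaaaab, #)
  read b, top #: go to s0, push AA# → (s0, ababbbbbaaaab, AA#)
  read a, top A: go to s1, push A → (s1, babbbbbaaaab, AA#)
  read b, top A: go to s1, push AA → (s1, abbbbbaaaab, AAA#)
  read a, top A: go to s0, push ε → (s0, bbbbbaaaab, AA#)
  read b, top A: go to s1, push YA → (s1, bbbbaaaab, YAA#)
No transition for (s1, b, top Y); M blocks with input bbbbaaaab remaining.

stuck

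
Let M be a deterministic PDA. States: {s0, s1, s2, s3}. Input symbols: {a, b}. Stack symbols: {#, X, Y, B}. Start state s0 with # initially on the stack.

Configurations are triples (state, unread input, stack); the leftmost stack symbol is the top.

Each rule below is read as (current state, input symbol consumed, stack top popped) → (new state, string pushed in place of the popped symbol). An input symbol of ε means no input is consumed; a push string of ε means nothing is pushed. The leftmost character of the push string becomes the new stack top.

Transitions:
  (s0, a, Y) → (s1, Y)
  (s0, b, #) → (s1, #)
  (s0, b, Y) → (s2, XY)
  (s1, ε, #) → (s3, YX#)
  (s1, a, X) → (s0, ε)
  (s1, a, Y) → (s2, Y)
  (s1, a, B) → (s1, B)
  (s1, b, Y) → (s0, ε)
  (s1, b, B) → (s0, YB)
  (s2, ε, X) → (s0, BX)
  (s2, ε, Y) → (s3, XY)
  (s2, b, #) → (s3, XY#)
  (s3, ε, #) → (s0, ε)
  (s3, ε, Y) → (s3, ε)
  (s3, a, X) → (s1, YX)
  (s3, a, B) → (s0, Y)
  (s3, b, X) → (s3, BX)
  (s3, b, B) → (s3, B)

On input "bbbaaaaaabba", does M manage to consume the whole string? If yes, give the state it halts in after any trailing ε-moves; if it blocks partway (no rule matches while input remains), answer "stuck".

stuck

(s0, bbbaaaaaabba, #)
  read b, top #: go to s1, push # → (s1, bbaaaaaabba, #)
  ε-move, top #: go to s3, push YX# → (s3, bbaaaaaabba, YX#)
  ε-move, top Y: go to s3, push ε → (s3, bbaaaaaabba, X#)
  read b, top X: go to s3, push BX → (s3, baaaaaabba, BX#)
  read b, top B: go to s3, push B → (s3, aaaaaabba, BX#)
  read a, top B: go to s0, push Y → (s0, aaaaabba, YX#)
  read a, top Y: go to s1, push Y → (s1, aaaabba, YX#)
  read a, top Y: go to s2, push Y → (s2, aaabba, YX#)
  ε-move, top Y: go to s3, push XY → (s3, aaabba, XYX#)
  read a, top X: go to s1, push YX → (s1, aabba, YXYX#)
  read a, top Y: go to s2, push Y → (s2, abba, YXYX#)
  ε-move, top Y: go to s3, push XY → (s3, abba, XYXYX#)
  read a, top X: go to s1, push YX → (s1, bba, YXYXYX#)
  read b, top Y: go to s0, push ε → (s0, ba, XYXYX#)
No transition for (s0, b, top X); M blocks with input ba remaining.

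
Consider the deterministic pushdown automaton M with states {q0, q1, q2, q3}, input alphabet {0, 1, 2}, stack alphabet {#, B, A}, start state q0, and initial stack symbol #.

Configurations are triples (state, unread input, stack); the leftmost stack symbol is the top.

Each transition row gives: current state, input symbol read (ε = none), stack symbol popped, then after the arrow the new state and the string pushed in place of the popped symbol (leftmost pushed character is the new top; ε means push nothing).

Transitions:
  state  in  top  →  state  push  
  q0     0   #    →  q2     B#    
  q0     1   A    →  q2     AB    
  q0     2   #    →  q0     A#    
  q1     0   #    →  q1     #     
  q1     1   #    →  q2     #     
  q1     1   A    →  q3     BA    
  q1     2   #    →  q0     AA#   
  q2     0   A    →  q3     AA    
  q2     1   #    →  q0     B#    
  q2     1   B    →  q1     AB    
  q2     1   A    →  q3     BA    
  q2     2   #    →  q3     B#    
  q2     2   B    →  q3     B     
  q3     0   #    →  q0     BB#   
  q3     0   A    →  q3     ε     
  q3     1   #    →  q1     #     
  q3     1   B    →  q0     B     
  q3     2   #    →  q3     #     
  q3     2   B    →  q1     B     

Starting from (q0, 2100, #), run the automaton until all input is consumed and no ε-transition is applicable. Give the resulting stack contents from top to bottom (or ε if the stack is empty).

AB#

(q0, 2100, #) ⊢ (q0, 100, A#) ⊢ (q2, 00, AB#) ⊢ (q3, 0, AAB#) ⊢ (q3, ε, AB#)
All input consumed in state q3 with stack AB#.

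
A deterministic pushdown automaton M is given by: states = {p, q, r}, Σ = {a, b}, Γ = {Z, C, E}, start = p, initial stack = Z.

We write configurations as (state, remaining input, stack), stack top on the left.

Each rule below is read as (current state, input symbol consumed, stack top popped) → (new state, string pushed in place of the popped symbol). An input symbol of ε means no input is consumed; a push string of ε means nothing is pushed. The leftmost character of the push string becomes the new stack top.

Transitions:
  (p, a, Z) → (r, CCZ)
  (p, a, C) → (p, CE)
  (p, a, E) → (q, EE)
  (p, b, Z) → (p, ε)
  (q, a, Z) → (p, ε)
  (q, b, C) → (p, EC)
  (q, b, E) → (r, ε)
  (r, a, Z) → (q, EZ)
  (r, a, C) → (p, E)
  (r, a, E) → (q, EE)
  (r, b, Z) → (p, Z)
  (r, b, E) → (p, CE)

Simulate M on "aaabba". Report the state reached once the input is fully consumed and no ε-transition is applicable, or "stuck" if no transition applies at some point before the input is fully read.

(p, aaabba, Z)
  read a, top Z: go to r, push CCZ → (r, aabba, CCZ)
  read a, top C: go to p, push E → (p, abba, ECZ)
  read a, top E: go to q, push EE → (q, bba, EECZ)
  read b, top E: go to r, push ε → (r, ba, ECZ)
  read b, top E: go to p, push CE → (p, a, CECZ)
  read a, top C: go to p, push CE → (p, ε, CEECZ)
All input consumed; M is in state p.

p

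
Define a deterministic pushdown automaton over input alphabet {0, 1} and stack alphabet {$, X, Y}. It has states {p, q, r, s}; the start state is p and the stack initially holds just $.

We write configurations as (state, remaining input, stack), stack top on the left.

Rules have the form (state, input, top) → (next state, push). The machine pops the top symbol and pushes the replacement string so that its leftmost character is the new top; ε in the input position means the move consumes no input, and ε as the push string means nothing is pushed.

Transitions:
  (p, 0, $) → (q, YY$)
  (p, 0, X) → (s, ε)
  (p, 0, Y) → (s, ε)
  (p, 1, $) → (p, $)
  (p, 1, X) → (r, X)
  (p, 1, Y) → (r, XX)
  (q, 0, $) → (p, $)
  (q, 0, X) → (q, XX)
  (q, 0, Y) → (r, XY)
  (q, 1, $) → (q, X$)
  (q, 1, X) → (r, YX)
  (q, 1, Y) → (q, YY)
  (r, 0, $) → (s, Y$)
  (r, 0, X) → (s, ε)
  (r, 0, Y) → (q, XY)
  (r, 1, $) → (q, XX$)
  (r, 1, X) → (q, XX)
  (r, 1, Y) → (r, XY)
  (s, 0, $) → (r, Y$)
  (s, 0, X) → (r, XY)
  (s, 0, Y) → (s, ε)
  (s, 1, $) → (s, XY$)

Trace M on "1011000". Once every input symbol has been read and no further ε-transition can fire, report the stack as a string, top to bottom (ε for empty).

(p, 1011000, $) ⊢ (p, 011000, $) ⊢ (q, 11000, YY$) ⊢ (q, 1000, YYY$) ⊢ (q, 000, YYYY$) ⊢ (r, 00, XYYYY$) ⊢ (s, 0, YYYY$) ⊢ (s, ε, YYY$)
All input consumed in state s with stack YYY$.

YYY$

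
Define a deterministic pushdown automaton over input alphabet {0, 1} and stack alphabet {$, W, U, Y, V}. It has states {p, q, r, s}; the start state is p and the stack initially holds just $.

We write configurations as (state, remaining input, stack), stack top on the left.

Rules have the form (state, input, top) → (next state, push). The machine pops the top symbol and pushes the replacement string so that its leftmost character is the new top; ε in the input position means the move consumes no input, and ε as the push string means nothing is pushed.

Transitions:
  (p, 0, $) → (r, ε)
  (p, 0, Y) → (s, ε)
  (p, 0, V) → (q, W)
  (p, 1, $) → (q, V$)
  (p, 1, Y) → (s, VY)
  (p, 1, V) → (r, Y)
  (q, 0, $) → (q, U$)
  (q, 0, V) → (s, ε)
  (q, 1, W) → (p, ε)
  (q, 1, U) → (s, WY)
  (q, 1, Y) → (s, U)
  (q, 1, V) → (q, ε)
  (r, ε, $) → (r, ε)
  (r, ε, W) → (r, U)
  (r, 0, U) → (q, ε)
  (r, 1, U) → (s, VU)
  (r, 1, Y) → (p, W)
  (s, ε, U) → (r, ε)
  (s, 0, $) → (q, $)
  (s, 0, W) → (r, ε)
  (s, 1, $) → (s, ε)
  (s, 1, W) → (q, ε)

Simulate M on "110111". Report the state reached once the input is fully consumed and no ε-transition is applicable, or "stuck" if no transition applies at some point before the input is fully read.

r

(p, 110111, $) ⊢ (q, 10111, V$) ⊢ (q, 0111, $) ⊢ (q, 111, U$) ⊢ (s, 11, WY$) ⊢ (q, 1, Y$) ⊢ (s, ε, U$) ⊢ (r, ε, $) ⊢ (r, ε, ε)
All input consumed; M is in state r.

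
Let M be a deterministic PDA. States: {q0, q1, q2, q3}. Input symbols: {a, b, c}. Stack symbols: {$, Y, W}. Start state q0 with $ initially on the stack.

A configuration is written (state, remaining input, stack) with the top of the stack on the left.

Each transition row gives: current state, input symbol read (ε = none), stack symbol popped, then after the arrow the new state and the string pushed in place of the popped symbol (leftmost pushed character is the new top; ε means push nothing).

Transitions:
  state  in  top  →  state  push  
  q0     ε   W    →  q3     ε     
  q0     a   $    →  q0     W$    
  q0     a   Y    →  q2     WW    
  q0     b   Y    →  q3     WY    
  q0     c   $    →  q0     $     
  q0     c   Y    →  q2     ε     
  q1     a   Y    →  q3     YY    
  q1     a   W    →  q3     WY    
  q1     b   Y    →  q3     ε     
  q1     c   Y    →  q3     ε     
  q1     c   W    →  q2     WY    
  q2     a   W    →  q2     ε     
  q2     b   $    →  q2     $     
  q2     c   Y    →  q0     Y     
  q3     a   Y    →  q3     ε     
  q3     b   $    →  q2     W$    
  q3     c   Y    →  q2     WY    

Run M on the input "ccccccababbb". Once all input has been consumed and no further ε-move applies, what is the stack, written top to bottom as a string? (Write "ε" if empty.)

(q0, ccccccababbb, $) ⊢ (q0, cccccababbb, $) ⊢ (q0, ccccababbb, $) ⊢ (q0, cccababbb, $) ⊢ (q0, ccababbb, $) ⊢ (q0, cababbb, $) ⊢ (q0, ababbb, $) ⊢ (q0, babbb, W$) ⊢ (q3, babbb, $) ⊢ (q2, abbb, W$) ⊢ (q2, bbb, $) ⊢ (q2, bb, $) ⊢ (q2, b, $) ⊢ (q2, ε, $)
All input consumed in state q2 with stack $.

$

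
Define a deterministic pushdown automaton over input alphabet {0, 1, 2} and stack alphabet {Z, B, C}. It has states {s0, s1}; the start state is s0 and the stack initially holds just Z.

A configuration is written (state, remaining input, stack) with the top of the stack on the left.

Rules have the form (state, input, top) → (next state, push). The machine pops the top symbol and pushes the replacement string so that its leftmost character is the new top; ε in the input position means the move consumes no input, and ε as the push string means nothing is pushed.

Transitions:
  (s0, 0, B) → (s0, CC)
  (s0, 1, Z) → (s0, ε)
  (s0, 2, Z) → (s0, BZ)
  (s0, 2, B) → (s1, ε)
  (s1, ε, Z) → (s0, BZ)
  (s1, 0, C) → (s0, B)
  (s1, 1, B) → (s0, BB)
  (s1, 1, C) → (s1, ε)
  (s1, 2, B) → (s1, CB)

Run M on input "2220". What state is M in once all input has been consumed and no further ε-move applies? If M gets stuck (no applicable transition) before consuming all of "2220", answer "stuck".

s0

(s0, 2220, Z) ⊢ (s0, 220, BZ) ⊢ (s1, 20, Z) ⊢ (s0, 20, BZ) ⊢ (s1, 0, Z) ⊢ (s0, 0, BZ) ⊢ (s0, ε, CCZ)
All input consumed; M is in state s0.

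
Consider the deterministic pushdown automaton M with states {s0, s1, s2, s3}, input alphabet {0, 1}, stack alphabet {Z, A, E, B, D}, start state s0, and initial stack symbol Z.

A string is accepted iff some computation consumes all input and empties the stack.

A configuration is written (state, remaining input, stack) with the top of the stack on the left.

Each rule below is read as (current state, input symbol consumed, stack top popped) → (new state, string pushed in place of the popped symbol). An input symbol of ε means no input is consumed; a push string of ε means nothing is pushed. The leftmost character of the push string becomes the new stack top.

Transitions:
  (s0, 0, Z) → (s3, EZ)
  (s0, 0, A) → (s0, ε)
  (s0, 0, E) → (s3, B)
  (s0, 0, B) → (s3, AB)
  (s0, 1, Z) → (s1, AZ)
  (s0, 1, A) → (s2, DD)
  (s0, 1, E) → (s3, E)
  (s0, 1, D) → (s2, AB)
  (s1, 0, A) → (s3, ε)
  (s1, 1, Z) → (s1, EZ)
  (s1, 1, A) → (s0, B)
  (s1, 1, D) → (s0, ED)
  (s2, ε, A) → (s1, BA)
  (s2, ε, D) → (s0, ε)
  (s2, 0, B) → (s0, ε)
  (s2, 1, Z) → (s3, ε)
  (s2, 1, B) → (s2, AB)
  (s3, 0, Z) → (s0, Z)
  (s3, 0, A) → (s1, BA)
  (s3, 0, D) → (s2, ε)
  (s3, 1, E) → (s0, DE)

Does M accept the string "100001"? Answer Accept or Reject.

Reject

(s0, 100001, Z)
  read 1, top Z: go to s1, push AZ → (s1, 00001, AZ)
  read 0, top A: go to s3, push ε → (s3, 0001, Z)
  read 0, top Z: go to s0, push Z → (s0, 001, Z)
  read 0, top Z: go to s3, push EZ → (s3, 01, EZ)
No transition applies at (s3, 01, EZ); input not fully consumed.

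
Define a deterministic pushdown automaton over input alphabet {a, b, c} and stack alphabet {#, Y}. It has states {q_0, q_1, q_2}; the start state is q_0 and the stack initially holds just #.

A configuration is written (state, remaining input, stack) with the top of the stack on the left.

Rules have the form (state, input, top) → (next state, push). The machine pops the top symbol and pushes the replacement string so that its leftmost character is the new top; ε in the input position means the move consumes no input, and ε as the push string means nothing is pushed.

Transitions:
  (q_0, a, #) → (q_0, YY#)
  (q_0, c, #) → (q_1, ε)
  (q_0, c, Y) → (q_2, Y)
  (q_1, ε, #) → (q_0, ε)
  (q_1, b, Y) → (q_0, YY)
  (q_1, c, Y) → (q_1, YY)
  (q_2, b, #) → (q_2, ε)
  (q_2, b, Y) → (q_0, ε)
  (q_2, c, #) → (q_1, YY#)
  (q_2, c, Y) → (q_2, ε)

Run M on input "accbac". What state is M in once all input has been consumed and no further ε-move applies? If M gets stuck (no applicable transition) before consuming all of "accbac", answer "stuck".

(q_0, accbac, #)
  read a, top #: go to q_0, push YY# → (q_0, ccbac, YY#)
  read c, top Y: go to q_2, push Y → (q_2, cbac, YY#)
  read c, top Y: go to q_2, push ε → (q_2, bac, Y#)
  read b, top Y: go to q_0, push ε → (q_0, ac, #)
  read a, top #: go to q_0, push YY# → (q_0, c, YY#)
  read c, top Y: go to q_2, push Y → (q_2, ε, YY#)
All input consumed; M is in state q_2.

q_2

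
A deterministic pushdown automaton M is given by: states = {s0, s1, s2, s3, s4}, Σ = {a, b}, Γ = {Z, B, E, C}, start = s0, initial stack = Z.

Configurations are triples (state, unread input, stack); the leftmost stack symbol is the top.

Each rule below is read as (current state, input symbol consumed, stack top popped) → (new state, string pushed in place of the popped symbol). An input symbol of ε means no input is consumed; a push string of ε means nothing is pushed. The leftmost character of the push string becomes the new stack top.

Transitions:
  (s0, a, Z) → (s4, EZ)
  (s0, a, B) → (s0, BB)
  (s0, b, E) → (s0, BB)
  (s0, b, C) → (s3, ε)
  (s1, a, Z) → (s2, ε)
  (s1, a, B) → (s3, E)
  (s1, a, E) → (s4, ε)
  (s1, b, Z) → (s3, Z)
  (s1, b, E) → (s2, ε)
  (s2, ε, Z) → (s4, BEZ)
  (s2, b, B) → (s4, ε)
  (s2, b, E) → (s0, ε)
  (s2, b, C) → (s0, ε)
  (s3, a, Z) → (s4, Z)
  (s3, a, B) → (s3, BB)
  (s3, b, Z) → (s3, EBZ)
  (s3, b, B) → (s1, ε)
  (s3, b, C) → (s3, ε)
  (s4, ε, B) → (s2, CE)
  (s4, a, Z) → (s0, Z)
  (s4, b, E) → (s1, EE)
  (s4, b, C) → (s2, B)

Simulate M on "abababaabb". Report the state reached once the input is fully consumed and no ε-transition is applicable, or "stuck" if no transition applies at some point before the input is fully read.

(s0, abababaabb, Z)
  read a, top Z: go to s4, push EZ → (s4, bababaabb, EZ)
  read b, top E: go to s1, push EE → (s1, ababaabb, EEZ)
  read a, top E: go to s4, push ε → (s4, babaabb, EZ)
  read b, top E: go to s1, push EE → (s1, abaabb, EEZ)
  read a, top E: go to s4, push ε → (s4, baabb, EZ)
  read b, top E: go to s1, push EE → (s1, aabb, EEZ)
  read a, top E: go to s4, push ε → (s4, abb, EZ)
No transition for (s4, a, top E); M blocks with input abb remaining.

stuck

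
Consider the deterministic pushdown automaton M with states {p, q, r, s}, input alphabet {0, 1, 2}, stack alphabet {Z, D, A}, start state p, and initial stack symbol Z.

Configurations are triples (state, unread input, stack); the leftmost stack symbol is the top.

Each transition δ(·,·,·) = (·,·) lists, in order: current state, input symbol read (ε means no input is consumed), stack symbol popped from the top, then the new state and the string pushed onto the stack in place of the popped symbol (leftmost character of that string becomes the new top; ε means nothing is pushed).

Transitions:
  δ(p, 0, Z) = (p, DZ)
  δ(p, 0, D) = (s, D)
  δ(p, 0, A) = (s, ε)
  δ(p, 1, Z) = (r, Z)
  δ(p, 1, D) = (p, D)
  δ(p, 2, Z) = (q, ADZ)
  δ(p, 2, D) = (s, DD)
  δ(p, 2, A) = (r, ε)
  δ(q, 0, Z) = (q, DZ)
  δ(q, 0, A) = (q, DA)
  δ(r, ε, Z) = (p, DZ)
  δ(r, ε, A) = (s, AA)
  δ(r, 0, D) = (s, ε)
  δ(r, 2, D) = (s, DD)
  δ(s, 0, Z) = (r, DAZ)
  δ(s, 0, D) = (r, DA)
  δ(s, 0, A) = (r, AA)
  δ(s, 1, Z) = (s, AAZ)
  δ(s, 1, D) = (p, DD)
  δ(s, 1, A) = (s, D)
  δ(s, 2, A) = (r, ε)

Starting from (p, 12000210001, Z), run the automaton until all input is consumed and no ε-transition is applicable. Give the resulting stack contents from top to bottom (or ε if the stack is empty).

(p, 12000210001, Z)
  read 1, top Z: go to r, push Z → (r, 2000210001, Z)
  ε-move, top Z: go to p, push DZ → (p, 2000210001, DZ)
  read 2, top D: go to s, push DD → (s, 000210001, DDZ)
  read 0, top D: go to r, push DA → (r, 00210001, DADZ)
  read 0, top D: go to s, push ε → (s, 0210001, ADZ)
  read 0, top A: go to r, push AA → (r, 210001, AADZ)
  ε-move, top A: go to s, push AA → (s, 210001, AAADZ)
  read 2, top A: go to r, push ε → (r, 10001, AADZ)
  ε-move, top A: go to s, push AA → (s, 10001, AAADZ)
  read 1, top A: go to s, push D → (s, 0001, DAADZ)
  read 0, top D: go to r, push DA → (r, 001, DAAADZ)
  read 0, top D: go to s, push ε → (s, 01, AAADZ)
  read 0, top A: go to r, push AA → (r, 1, AAAADZ)
  ε-move, top A: go to s, push AA → (s, 1, AAAAADZ)
  read 1, top A: go to s, push D → (s, ε, DAAAADZ)
All input consumed in state s with stack DAAAADZ.

DAAAADZ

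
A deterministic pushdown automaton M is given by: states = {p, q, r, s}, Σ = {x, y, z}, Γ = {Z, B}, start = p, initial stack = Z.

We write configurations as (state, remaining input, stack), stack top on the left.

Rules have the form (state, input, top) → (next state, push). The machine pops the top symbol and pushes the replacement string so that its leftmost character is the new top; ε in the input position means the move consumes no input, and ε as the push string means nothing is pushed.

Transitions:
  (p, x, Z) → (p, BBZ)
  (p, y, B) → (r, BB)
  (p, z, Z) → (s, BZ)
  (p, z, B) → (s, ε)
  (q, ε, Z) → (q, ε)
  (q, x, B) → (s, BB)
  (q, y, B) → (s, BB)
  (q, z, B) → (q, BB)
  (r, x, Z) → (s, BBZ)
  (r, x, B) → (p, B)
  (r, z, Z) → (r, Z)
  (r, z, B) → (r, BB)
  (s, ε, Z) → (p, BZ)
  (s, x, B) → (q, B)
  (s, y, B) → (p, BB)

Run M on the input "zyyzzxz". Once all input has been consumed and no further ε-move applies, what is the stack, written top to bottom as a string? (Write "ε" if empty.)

(p, zyyzzxz, Z)
  read z, top Z: go to s, push BZ → (s, yyzzxz, BZ)
  read y, top B: go to p, push BB → (p, yzzxz, BBZ)
  read y, top B: go to r, push BB → (r, zzxz, BBBZ)
  read z, top B: go to r, push BB → (r, zxz, BBBBZ)
  read z, top B: go to r, push BB → (r, xz, BBBBBZ)
  read x, top B: go to p, push B → (p, z, BBBBBZ)
  read z, top B: go to s, push ε → (s, ε, BBBBZ)
All input consumed in state s with stack BBBBZ.

BBBBZ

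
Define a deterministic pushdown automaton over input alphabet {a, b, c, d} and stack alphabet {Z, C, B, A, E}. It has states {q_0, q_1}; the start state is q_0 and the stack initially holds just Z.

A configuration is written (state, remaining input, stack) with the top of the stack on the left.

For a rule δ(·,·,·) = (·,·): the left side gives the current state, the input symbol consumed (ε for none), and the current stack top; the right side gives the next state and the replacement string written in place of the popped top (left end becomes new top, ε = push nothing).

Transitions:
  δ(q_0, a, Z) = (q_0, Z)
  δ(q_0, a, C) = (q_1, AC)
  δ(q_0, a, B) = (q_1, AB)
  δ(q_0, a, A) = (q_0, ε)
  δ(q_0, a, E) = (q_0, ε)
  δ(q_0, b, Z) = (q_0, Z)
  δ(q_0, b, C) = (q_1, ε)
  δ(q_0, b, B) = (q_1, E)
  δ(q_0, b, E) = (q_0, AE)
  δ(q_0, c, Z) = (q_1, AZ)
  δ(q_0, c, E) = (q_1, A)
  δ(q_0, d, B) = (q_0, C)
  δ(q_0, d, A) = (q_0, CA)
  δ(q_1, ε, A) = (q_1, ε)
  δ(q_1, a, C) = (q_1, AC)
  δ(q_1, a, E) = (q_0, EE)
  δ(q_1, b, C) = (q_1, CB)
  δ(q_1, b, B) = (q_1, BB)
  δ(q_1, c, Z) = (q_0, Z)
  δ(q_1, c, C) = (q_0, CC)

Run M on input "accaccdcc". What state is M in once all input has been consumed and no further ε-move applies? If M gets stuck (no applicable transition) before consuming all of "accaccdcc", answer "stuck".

stuck

(q_0, accaccdcc, Z)
  read a, top Z: go to q_0, push Z → (q_0, ccaccdcc, Z)
  read c, top Z: go to q_1, push AZ → (q_1, caccdcc, AZ)
  ε-move, top A: go to q_1, push ε → (q_1, caccdcc, Z)
  read c, top Z: go to q_0, push Z → (q_0, accdcc, Z)
  read a, top Z: go to q_0, push Z → (q_0, ccdcc, Z)
  read c, top Z: go to q_1, push AZ → (q_1, cdcc, AZ)
  ε-move, top A: go to q_1, push ε → (q_1, cdcc, Z)
  read c, top Z: go to q_0, push Z → (q_0, dcc, Z)
No transition for (q_0, d, top Z); M blocks with input dcc remaining.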